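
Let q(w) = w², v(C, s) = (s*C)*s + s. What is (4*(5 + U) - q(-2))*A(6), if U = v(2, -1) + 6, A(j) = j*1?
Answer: 264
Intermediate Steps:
A(j) = j
v(C, s) = s + C*s² (v(C, s) = (C*s)*s + s = C*s² + s = s + C*s²)
U = 7 (U = -(1 + 2*(-1)) + 6 = -(1 - 2) + 6 = -1*(-1) + 6 = 1 + 6 = 7)
(4*(5 + U) - q(-2))*A(6) = (4*(5 + 7) - 1*(-2)²)*6 = (4*12 - 1*4)*6 = (48 - 4)*6 = 44*6 = 264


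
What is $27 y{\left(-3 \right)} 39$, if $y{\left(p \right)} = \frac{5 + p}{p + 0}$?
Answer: $-702$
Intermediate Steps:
$y{\left(p \right)} = \frac{5 + p}{p}$
$27 y{\left(-3 \right)} 39 = 27 \frac{5 - 3}{-3} \cdot 39 = 27 \left(\left(- \frac{1}{3}\right) 2\right) 39 = 27 \left(- \frac{2}{3}\right) 39 = \left(-18\right) 39 = -702$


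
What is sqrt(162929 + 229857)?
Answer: sqrt(392786) ≈ 626.73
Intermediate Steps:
sqrt(162929 + 229857) = sqrt(392786)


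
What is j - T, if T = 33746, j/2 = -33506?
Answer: -100758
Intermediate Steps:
j = -67012 (j = 2*(-33506) = -67012)
j - T = -67012 - 1*33746 = -67012 - 33746 = -100758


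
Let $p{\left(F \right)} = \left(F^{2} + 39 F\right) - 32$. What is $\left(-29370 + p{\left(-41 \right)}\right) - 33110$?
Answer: $-62430$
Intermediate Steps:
$p{\left(F \right)} = -32 + F^{2} + 39 F$
$\left(-29370 + p{\left(-41 \right)}\right) - 33110 = \left(-29370 + \left(-32 + \left(-41\right)^{2} + 39 \left(-41\right)\right)\right) - 33110 = \left(-29370 - -50\right) - 33110 = \left(-29370 + 50\right) - 33110 = -29320 - 33110 = -62430$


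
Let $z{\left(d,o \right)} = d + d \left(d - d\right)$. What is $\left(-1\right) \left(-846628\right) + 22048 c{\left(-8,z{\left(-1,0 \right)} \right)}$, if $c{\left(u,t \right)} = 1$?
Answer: $868676$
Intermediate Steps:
$z{\left(d,o \right)} = d$ ($z{\left(d,o \right)} = d + d 0 = d + 0 = d$)
$\left(-1\right) \left(-846628\right) + 22048 c{\left(-8,z{\left(-1,0 \right)} \right)} = \left(-1\right) \left(-846628\right) + 22048 \cdot 1 = 846628 + 22048 = 868676$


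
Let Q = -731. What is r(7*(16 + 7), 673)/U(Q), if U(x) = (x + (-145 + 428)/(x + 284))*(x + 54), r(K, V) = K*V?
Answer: 6919113/31629440 ≈ 0.21876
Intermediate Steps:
U(x) = (54 + x)*(x + 283/(284 + x)) (U(x) = (x + 283/(284 + x))*(54 + x) = (54 + x)*(x + 283/(284 + x)))
r(7*(16 + 7), 673)/U(Q) = ((7*(16 + 7))*673)/(((15282 + (-731)³ + 338*(-731)² + 15619*(-731))/(284 - 731))) = ((7*23)*673)/(((15282 - 390617891 + 338*534361 - 11417489)/(-447))) = (161*673)/((-(15282 - 390617891 + 180614018 - 11417489)/447)) = 108353/((-1/447*(-221406080))) = 108353/(221406080/447) = 108353*(447/221406080) = 6919113/31629440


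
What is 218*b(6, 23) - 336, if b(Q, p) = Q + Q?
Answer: 2280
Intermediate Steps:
b(Q, p) = 2*Q
218*b(6, 23) - 336 = 218*(2*6) - 336 = 218*12 - 336 = 2616 - 336 = 2280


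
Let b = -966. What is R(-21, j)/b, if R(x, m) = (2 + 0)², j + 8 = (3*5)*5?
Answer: -2/483 ≈ -0.0041408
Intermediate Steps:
j = 67 (j = -8 + (3*5)*5 = -8 + 15*5 = -8 + 75 = 67)
R(x, m) = 4 (R(x, m) = 2² = 4)
R(-21, j)/b = 4/(-966) = 4*(-1/966) = -2/483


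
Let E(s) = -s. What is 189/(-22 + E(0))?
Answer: -189/22 ≈ -8.5909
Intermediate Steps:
189/(-22 + E(0)) = 189/(-22 - 1*0) = 189/(-22 + 0) = 189/(-22) = -1/22*189 = -189/22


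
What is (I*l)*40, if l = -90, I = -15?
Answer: 54000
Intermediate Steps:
(I*l)*40 = -15*(-90)*40 = 1350*40 = 54000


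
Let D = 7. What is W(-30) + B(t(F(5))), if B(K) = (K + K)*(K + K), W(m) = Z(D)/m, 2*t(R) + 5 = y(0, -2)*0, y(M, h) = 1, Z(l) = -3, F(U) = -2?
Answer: 251/10 ≈ 25.100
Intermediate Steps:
t(R) = -5/2 (t(R) = -5/2 + (1*0)/2 = -5/2 + (½)*0 = -5/2 + 0 = -5/2)
W(m) = -3/m
B(K) = 4*K² (B(K) = (2*K)*(2*K) = 4*K²)
W(-30) + B(t(F(5))) = -3/(-30) + 4*(-5/2)² = -3*(-1/30) + 4*(25/4) = ⅒ + 25 = 251/10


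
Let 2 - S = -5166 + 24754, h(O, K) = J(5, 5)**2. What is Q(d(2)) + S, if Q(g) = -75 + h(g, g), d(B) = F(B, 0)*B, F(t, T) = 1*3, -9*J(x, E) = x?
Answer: -1592516/81 ≈ -19661.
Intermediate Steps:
J(x, E) = -x/9
F(t, T) = 3
h(O, K) = 25/81 (h(O, K) = (-1/9*5)**2 = (-5/9)**2 = 25/81)
d(B) = 3*B
S = -19586 (S = 2 - (-5166 + 24754) = 2 - 1*19588 = 2 - 19588 = -19586)
Q(g) = -6050/81 (Q(g) = -75 + 25/81 = -6050/81)
Q(d(2)) + S = -6050/81 - 19586 = -1592516/81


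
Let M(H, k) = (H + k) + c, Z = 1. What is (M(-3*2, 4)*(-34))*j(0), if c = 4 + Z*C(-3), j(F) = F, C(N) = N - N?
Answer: 0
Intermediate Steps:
C(N) = 0
c = 4 (c = 4 + 1*0 = 4 + 0 = 4)
M(H, k) = 4 + H + k (M(H, k) = (H + k) + 4 = 4 + H + k)
(M(-3*2, 4)*(-34))*j(0) = ((4 - 3*2 + 4)*(-34))*0 = ((4 - 6 + 4)*(-34))*0 = (2*(-34))*0 = -68*0 = 0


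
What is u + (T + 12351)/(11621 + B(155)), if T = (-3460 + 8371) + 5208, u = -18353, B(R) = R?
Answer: -108051229/5888 ≈ -18351.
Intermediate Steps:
T = 10119 (T = 4911 + 5208 = 10119)
u + (T + 12351)/(11621 + B(155)) = -18353 + (10119 + 12351)/(11621 + 155) = -18353 + 22470/11776 = -18353 + 22470*(1/11776) = -18353 + 11235/5888 = -108051229/5888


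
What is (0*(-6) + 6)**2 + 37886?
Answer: 37922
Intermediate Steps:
(0*(-6) + 6)**2 + 37886 = (0 + 6)**2 + 37886 = 6**2 + 37886 = 36 + 37886 = 37922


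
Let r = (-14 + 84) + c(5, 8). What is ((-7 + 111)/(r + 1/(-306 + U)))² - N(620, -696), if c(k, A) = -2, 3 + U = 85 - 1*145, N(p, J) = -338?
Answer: 214263416354/629558281 ≈ 340.34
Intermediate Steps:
U = -63 (U = -3 + (85 - 1*145) = -3 + (85 - 145) = -3 - 60 = -63)
r = 68 (r = (-14 + 84) - 2 = 70 - 2 = 68)
((-7 + 111)/(r + 1/(-306 + U)))² - N(620, -696) = ((-7 + 111)/(68 + 1/(-306 - 63)))² - 1*(-338) = (104/(68 + 1/(-369)))² + 338 = (104/(68 - 1/369))² + 338 = (104/(25091/369))² + 338 = (104*(369/25091))² + 338 = (38376/25091)² + 338 = 1472717376/629558281 + 338 = 214263416354/629558281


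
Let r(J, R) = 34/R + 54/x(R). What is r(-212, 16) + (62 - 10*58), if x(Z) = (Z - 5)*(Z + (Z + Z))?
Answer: -11347/22 ≈ -515.77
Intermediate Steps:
x(Z) = 3*Z*(-5 + Z) (x(Z) = (-5 + Z)*(Z + 2*Z) = (-5 + Z)*(3*Z) = 3*Z*(-5 + Z))
r(J, R) = 34/R + 18/(R*(-5 + R)) (r(J, R) = 34/R + 54/((3*R*(-5 + R))) = 34/R + 54*(1/(3*R*(-5 + R))) = 34/R + 18/(R*(-5 + R)))
r(-212, 16) + (62 - 10*58) = 2*(-76 + 17*16)/(16*(-5 + 16)) + (62 - 10*58) = 2*(1/16)*(-76 + 272)/11 + (62 - 580) = 2*(1/16)*(1/11)*196 - 518 = 49/22 - 518 = -11347/22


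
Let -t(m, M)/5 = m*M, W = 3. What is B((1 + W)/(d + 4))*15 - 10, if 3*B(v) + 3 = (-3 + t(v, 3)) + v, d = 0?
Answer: -110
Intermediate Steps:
t(m, M) = -5*M*m (t(m, M) = -5*m*M = -5*M*m)
B(v) = -2 - 14*v/3 (B(v) = -1 + ((-3 - 5*3*v) + v)/3 = -1 + ((-3 - 15*v) + v)/3 = -1 + (-3 - 14*v)/3 = -1 + (-1 - 14*v/3) = -2 - 14*v/3)
B((1 + W)/(d + 4))*15 - 10 = (-2 - 14*(1 + 3)/(3*(0 + 4)))*15 - 10 = (-2 - 56/(3*4))*15 - 10 = (-2 - 14/3*1)*15 - 10 = (-2 - 14/3)*15 - 10 = -20/3*15 - 10 = -100 - 10 = -110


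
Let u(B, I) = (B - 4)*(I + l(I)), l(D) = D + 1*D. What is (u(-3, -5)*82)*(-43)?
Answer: -370230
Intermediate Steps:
l(D) = 2*D (l(D) = D + D = 2*D)
u(B, I) = 3*I*(-4 + B) (u(B, I) = (B - 4)*(I + 2*I) = (-4 + B)*(3*I) = 3*I*(-4 + B))
(u(-3, -5)*82)*(-43) = ((3*(-5)*(-4 - 3))*82)*(-43) = ((3*(-5)*(-7))*82)*(-43) = (105*82)*(-43) = 8610*(-43) = -370230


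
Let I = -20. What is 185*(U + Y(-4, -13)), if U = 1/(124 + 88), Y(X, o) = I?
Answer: -784215/212 ≈ -3699.1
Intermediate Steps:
Y(X, o) = -20
U = 1/212 ≈ 0.0047170
185*(U + Y(-4, -13)) = 185*(1/212 - 20) = 185*(-4239/212) = -784215/212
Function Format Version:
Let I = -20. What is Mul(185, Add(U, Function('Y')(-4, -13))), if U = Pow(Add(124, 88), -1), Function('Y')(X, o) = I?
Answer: Rational(-784215, 212) ≈ -3699.1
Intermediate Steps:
Function('Y')(X, o) = -20
U = Rational(1, 212) (U = Pow(212, -1) = Rational(1, 212) ≈ 0.0047170)
Mul(185, Add(U, Function('Y')(-4, -13))) = Mul(185, Add(Rational(1, 212), -20)) = Mul(185, Rational(-4239, 212)) = Rational(-784215, 212)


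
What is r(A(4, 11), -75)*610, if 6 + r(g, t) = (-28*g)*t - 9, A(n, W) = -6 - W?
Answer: -21786150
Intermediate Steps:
r(g, t) = -15 - 28*g*t (r(g, t) = -6 + ((-28*g)*t - 9) = -6 + (-28*g*t - 9) = -6 + (-9 - 28*g*t) = -15 - 28*g*t)
r(A(4, 11), -75)*610 = (-15 - 28*(-6 - 1*11)*(-75))*610 = (-15 - 28*(-6 - 11)*(-75))*610 = (-15 - 28*(-17)*(-75))*610 = (-15 - 35700)*610 = -35715*610 = -21786150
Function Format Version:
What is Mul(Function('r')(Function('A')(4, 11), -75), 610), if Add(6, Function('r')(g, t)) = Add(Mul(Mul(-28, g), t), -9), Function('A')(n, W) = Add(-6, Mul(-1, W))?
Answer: -21786150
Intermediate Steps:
Function('r')(g, t) = Add(-15, Mul(-28, g, t)) (Function('r')(g, t) = Add(-6, Add(Mul(Mul(-28, g), t), -9)) = Add(-6, Add(Mul(-28, g, t), -9)) = Add(-6, Add(-9, Mul(-28, g, t))) = Add(-15, Mul(-28, g, t)))
Mul(Function('r')(Function('A')(4, 11), -75), 610) = Mul(Add(-15, Mul(-28, Add(-6, Mul(-1, 11)), -75)), 610) = Mul(Add(-15, Mul(-28, Add(-6, -11), -75)), 610) = Mul(Add(-15, Mul(-28, -17, -75)), 610) = Mul(Add(-15, -35700), 610) = Mul(-35715, 610) = -21786150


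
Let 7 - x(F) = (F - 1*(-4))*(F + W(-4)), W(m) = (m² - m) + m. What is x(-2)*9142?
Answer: -191982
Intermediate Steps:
W(m) = m²
x(F) = 7 - (4 + F)*(16 + F) (x(F) = 7 - (F - 1*(-4))*(F + (-4)²) = 7 - (F + 4)*(F + 16) = 7 - (4 + F)*(16 + F))
x(-2)*9142 = (-57 - 1*(-2)² - 20*(-2))*9142 = (-57 - 1*4 + 40)*9142 = (-57 - 4 + 40)*9142 = -21*9142 = -191982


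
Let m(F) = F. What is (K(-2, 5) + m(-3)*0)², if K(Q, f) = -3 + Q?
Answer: 25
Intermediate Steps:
(K(-2, 5) + m(-3)*0)² = ((-3 - 2) - 3*0)² = (-5 + 0)² = (-5)² = 25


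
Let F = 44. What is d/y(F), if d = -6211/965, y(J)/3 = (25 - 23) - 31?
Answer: 6211/83955 ≈ 0.073980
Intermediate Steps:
y(J) = -87 (y(J) = 3*((25 - 23) - 31) = 3*(2 - 31) = 3*(-29) = -87)
d = -6211/965 (d = -6211*1/965 = -6211/965 ≈ -6.4363)
d/y(F) = -6211/965/(-87) = -6211/965*(-1/87) = 6211/83955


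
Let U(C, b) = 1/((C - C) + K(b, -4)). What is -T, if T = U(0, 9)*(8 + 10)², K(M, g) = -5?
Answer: 324/5 ≈ 64.800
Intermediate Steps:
U(C, b) = -⅕ (U(C, b) = 1/((C - C) - 5) = 1/(0 - 5) = 1/(-5) = -⅕)
T = -324/5 (T = -(8 + 10)²/5 = -⅕*18² = -⅕*324 = -324/5 ≈ -64.800)
-T = -1*(-324/5) = 324/5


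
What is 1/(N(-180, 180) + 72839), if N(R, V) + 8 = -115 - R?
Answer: 1/72896 ≈ 1.3718e-5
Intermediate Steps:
N(R, V) = -123 - R (N(R, V) = -8 + (-115 - R) = -123 - R)
1/(N(-180, 180) + 72839) = 1/((-123 - 1*(-180)) + 72839) = 1/((-123 + 180) + 72839) = 1/(57 + 72839) = 1/72896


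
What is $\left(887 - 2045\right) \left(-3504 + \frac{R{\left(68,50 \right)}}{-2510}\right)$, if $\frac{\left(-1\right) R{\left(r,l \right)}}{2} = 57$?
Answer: $\frac{5092262154}{1255} \approx 4.0576 \cdot 10^{6}$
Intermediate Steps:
$R{\left(r,l \right)} = -114$ ($R{\left(r,l \right)} = \left(-2\right) 57 = -114$)
$\left(887 - 2045\right) \left(-3504 + \frac{R{\left(68,50 \right)}}{-2510}\right) = \left(887 - 2045\right) \left(-3504 - \frac{114}{-2510}\right) = - 1158 \left(-3504 - - \frac{57}{1255}\right) = - 1158 \left(-3504 + \frac{57}{1255}\right) = \left(-1158\right) \left(- \frac{4397463}{1255}\right) = \frac{5092262154}{1255}$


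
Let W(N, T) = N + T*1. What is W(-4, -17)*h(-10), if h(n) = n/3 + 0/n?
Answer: 70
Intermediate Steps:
h(n) = n/3 (h(n) = n*(⅓) + 0 = n/3 + 0 = n/3)
W(N, T) = N + T
W(-4, -17)*h(-10) = (-4 - 17)*((⅓)*(-10)) = -21*(-10/3) = 70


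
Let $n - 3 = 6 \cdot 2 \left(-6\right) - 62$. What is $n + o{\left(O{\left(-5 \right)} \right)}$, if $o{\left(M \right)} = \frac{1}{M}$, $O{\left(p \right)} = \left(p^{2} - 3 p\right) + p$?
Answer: $- \frac{4584}{35} \approx -130.97$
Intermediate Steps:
$O{\left(p \right)} = p^{2} - 2 p$
$n = -131$ ($n = 3 + \left(6 \cdot 2 \left(-6\right) - 62\right) = 3 + \left(12 \left(-6\right) - 62\right) = 3 - 134 = -131$)
$n + o{\left(O{\left(-5 \right)} \right)} = -131 + \frac{1}{\left(-5\right) \left(-2 - 5\right)} = -131 + \frac{1}{\left(-5\right) \left(-7\right)} = -131 + \frac{1}{35} = - \frac{4584}{35}$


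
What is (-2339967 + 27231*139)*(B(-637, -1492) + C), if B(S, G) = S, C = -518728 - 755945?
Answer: -1843004044020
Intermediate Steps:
C = -1274673
(-2339967 + 27231*139)*(B(-637, -1492) + C) = (-2339967 + 27231*139)*(-637 - 1274673) = (-2339967 + 3785109)*(-1275310) = 1445142*(-1275310) = -1843004044020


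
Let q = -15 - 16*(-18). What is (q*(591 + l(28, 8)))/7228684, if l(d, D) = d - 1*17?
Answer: 82173/3614342 ≈ 0.022735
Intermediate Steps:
l(d, D) = -17 + d (l(d, D) = d - 17 = -17 + d)
q = 273 (q = -15 + 288 = 273)
(q*(591 + l(28, 8)))/7228684 = (273*(591 + (-17 + 28)))/7228684 = (273*(591 + 11))*(1/7228684) = (273*602)*(1/7228684) = 164346*(1/7228684) = 82173/3614342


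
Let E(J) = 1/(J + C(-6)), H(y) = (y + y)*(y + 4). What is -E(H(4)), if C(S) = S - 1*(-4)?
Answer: -1/62 ≈ -0.016129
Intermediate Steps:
C(S) = 4 + S (C(S) = S + 4 = 4 + S)
H(y) = 2*y*(4 + y) (H(y) = (2*y)*(4 + y) = 2*y*(4 + y))
E(J) = 1/(-2 + J) (E(J) = 1/(J + (4 - 6)) = 1/(J - 2) = 1/(-2 + J))
-E(H(4)) = -1/(-2 + 2*4*(4 + 4)) = -1/(-2 + 2*4*8) = -1/(-2 + 64) = -1/62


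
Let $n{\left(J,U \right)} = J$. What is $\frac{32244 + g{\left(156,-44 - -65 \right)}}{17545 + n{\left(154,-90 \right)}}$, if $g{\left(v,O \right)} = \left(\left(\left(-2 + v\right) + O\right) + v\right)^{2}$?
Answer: $\frac{141805}{17699} \approx 8.012$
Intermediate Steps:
$g{\left(v,O \right)} = \left(-2 + O + 2 v\right)^{2}$ ($g{\left(v,O \right)} = \left(\left(-2 + O + v\right) + v\right)^{2} = \left(-2 + O + 2 v\right)^{2}$)
$\frac{32244 + g{\left(156,-44 - -65 \right)}}{17545 + n{\left(154,-90 \right)}} = \frac{32244 + \left(-2 - -21 + 2 \cdot 156\right)^{2}}{17545 + 154} = \frac{32244 + \left(-2 + \left(-44 + 65\right) + 312\right)^{2}}{17699} = \left(32244 + \left(-2 + 21 + 312\right)^{2}\right) \frac{1}{17699} = \left(32244 + 331^{2}\right) \frac{1}{17699} = \left(32244 + 109561\right) \frac{1}{17699} = 141805 \cdot \frac{1}{17699} = \frac{141805}{17699}$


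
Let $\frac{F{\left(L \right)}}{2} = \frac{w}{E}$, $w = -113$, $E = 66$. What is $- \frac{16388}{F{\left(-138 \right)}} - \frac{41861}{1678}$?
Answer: $\frac{902738819}{189614} \approx 4760.9$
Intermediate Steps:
$F{\left(L \right)} = - \frac{113}{33}$ ($F{\left(L \right)} = 2 \left(- \frac{113}{66}\right) = - \frac{113}{33}$)
$- \frac{16388}{F{\left(-138 \right)}} - \frac{41861}{1678} = - \frac{16388}{- \frac{113}{33}} - \frac{41861}{1678} = \left(-16388\right) \left(- \frac{33}{113}\right) - \frac{41861}{1678} = \frac{540804}{113} - \frac{41861}{1678} = \frac{902738819}{189614}$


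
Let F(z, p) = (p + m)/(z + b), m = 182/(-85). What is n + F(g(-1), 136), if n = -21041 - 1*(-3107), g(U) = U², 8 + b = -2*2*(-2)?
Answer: -1513012/85 ≈ -17800.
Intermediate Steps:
b = 0 (b = -8 - 2*2*(-2) = -8 - 4*(-2) = -8 + 8 = 0)
m = -182/85 (m = 182*(-1/85) = -182/85 ≈ -2.1412)
n = -17934 (n = -21041 + 3107 = -17934)
F(z, p) = (-182/85 + p)/z (F(z, p) = (p - 182/85)/(z + 0) = (-182/85 + p)/z)
n + F(g(-1), 136) = -17934 + (-182/85 + 136)/((-1)²) = -17934 + (11378/85)/1 = -17934 + 1*(11378/85) = -17934 + 11378/85 = -1513012/85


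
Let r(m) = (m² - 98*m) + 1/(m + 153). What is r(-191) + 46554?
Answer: 3866613/38 ≈ 1.0175e+5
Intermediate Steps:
r(m) = m² + 1/(153 + m) - 98*m (r(m) = (m² - 98*m) + 1/(153 + m) = m² + 1/(153 + m) - 98*m)
r(-191) + 46554 = (1 + (-191)³ - 14994*(-191) + 55*(-191)²)/(153 - 191) + 46554 = (1 - 6967871 + 2863854 + 55*36481)/(-38) + 46554 = -(1 - 6967871 + 2863854 + 2006455)/38 + 46554 = -1/38*(-2097561) + 46554 = 2097561/38 + 46554 = 3866613/38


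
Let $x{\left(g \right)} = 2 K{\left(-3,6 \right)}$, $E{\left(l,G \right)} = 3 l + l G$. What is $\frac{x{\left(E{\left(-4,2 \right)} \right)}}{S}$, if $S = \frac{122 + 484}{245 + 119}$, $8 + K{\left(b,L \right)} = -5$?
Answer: $- \frac{4732}{303} \approx -15.617$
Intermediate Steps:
$E{\left(l,G \right)} = 3 l + G l$
$K{\left(b,L \right)} = -13$ ($K{\left(b,L \right)} = -8 - 5 = -13$)
$S = \frac{303}{182}$ ($S = \frac{606}{364} = 606 \cdot \frac{1}{364} = \frac{303}{182} \approx 1.6648$)
$x{\left(g \right)} = -26$ ($x{\left(g \right)} = 2 \left(-13\right) = -26$)
$\frac{x{\left(E{\left(-4,2 \right)} \right)}}{S} = - \frac{26}{\frac{303}{182}} = \left(-26\right) \frac{182}{303} = - \frac{4732}{303}$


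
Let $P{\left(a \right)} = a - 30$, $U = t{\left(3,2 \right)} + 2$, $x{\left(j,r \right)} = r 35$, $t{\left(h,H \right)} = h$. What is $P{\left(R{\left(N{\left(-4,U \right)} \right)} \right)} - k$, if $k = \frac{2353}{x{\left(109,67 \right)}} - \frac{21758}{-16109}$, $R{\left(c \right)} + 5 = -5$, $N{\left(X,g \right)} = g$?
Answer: $- \frac{1599951187}{37775605} \approx -42.354$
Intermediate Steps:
$x{\left(j,r \right)} = 35 r$
$U = 5$ ($U = 3 + 2 = 5$)
$R{\left(c \right)} = -10$ ($R{\left(c \right)} = -5 - 5 = -10$)
$k = \frac{88926987}{37775605}$ ($k = \frac{2353}{35 \cdot 67} - \frac{21758}{-16109} = \frac{2353}{2345} - - \frac{21758}{16109} = 2353 \cdot \frac{1}{2345} + \frac{21758}{16109} = \frac{2353}{2345} + \frac{21758}{16109} = \frac{88926987}{37775605} \approx 2.3541$)
$P{\left(a \right)} = -30 + a$
$P{\left(R{\left(N{\left(-4,U \right)} \right)} \right)} - k = \left(-30 - 10\right) - \frac{88926987}{37775605} = -40 - \frac{88926987}{37775605} = - \frac{1599951187}{37775605}$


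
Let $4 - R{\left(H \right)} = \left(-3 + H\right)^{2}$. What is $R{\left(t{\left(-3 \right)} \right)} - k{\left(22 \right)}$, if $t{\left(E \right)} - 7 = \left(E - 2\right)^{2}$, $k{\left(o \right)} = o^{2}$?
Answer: $-1321$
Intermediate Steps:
$t{\left(E \right)} = 7 + \left(-2 + E\right)^{2}$ ($t{\left(E \right)} = 7 + \left(E - 2\right)^{2} = 7 + \left(-2 + E\right)^{2}$)
$R{\left(H \right)} = 4 - \left(-3 + H\right)^{2}$
$R{\left(t{\left(-3 \right)} \right)} - k{\left(22 \right)} = \left(4 - \left(-3 + \left(7 + \left(-2 - 3\right)^{2}\right)\right)^{2}\right) - 22^{2} = \left(4 - \left(-3 + \left(7 + \left(-5\right)^{2}\right)\right)^{2}\right) - 484 = \left(4 - \left(-3 + \left(7 + 25\right)\right)^{2}\right) - 484 = \left(4 - \left(-3 + 32\right)^{2}\right) - 484 = \left(4 - 29^{2}\right) - 484 = \left(4 - 841\right) - 484 = -837 - 484 = -1321$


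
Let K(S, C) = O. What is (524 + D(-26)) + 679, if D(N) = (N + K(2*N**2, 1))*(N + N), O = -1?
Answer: 2607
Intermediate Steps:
K(S, C) = -1
D(N) = 2*N*(-1 + N) (D(N) = (N - 1)*(N + N) = (-1 + N)*(2*N) = 2*N*(-1 + N))
(524 + D(-26)) + 679 = (524 + 2*(-26)*(-1 - 26)) + 679 = (524 + 2*(-26)*(-27)) + 679 = (524 + 1404) + 679 = 1928 + 679 = 2607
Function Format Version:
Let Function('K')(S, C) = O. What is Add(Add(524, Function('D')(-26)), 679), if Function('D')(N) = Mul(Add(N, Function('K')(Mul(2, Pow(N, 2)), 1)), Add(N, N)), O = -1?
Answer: 2607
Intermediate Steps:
Function('K')(S, C) = -1
Function('D')(N) = Mul(2, N, Add(-1, N)) (Function('D')(N) = Mul(Add(N, -1), Add(N, N)) = Mul(Add(-1, N), Mul(2, N)) = Mul(2, N, Add(-1, N)))
Add(Add(524, Function('D')(-26)), 679) = Add(Add(524, Mul(2, -26, Add(-1, -26))), 679) = Add(Add(524, Mul(2, -26, -27)), 679) = Add(Add(524, 1404), 679) = Add(1928, 679) = 2607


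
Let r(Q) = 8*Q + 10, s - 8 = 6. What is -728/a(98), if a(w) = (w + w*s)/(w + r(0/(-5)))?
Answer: -1872/35 ≈ -53.486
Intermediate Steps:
s = 14 (s = 8 + 6 = 14)
r(Q) = 10 + 8*Q
a(w) = 15*w/(10 + w) (a(w) = (w + w*14)/(w + (10 + 8*(0/(-5)))) = (w + 14*w)/(w + (10 + 8*(0*(-1/5)))) = (15*w)/(w + (10 + 8*0)) = (15*w)/(w + (10 + 0)) = (15*w)/(w + 10) = (15*w)/(10 + w) = 15*w/(10 + w))
-728/a(98) = -728/(15*98/(10 + 98)) = -728/(15*98/108) = -728/(15*98*(1/108)) = -728/245/18 = -728*18/245 = -1872/35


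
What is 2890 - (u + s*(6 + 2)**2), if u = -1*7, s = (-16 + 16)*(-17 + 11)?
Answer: 2897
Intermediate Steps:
s = 0 (s = 0*(-6) = 0)
u = -7
2890 - (u + s*(6 + 2)**2) = 2890 - (-7 + 0*(6 + 2)**2) = 2890 - (-7 + 0*8**2) = 2890 - (-7 + 0*64) = 2890 - (-7 + 0) = 2890 - 1*(-7) = 2890 + 7 = 2897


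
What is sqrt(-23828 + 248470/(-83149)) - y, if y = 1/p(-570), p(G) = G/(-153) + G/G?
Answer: -51/241 + I*sqrt(164761642789458)/83149 ≈ -0.21162 + 154.37*I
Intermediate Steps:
p(G) = 1 - G/153 (p(G) = G*(-1/153) + 1 = -G/153 + 1 = 1 - G/153)
y = 51/241 (y = 1/(1 - 1/153*(-570)) = 1/(1 + 190/51) = 1/(241/51) = 51/241 ≈ 0.21162)
sqrt(-23828 + 248470/(-83149)) - y = sqrt(-23828 + 248470/(-83149)) - 1*51/241 = sqrt(-23828 + 248470*(-1/83149)) - 51/241 = sqrt(-23828 - 248470/83149) - 51/241 = sqrt(-1981522842/83149) - 51/241 = I*sqrt(164761642789458)/83149 - 51/241 = -51/241 + I*sqrt(164761642789458)/83149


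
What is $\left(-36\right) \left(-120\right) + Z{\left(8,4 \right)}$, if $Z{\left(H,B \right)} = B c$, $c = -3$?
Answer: $4308$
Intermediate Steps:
$Z{\left(H,B \right)} = - 3 B$ ($Z{\left(H,B \right)} = B \left(-3\right) = - 3 B$)
$\left(-36\right) \left(-120\right) + Z{\left(8,4 \right)} = \left(-36\right) \left(-120\right) - 12 = 4320 - 12 = 4308$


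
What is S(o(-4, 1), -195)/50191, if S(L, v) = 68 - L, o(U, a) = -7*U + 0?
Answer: 40/50191 ≈ 0.00079696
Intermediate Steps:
o(U, a) = -7*U
S(o(-4, 1), -195)/50191 = (68 - (-7)*(-4))/50191 = (68 - 1*28)*(1/50191) = (68 - 28)*(1/50191) = 40*(1/50191) = 40/50191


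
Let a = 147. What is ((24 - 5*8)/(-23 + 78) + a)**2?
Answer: 65108761/3025 ≈ 21524.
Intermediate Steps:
((24 - 5*8)/(-23 + 78) + a)**2 = ((24 - 5*8)/(-23 + 78) + 147)**2 = ((24 - 40)/55 + 147)**2 = (-16*1/55 + 147)**2 = (-16/55 + 147)**2 = (8069/55)**2 = 65108761/3025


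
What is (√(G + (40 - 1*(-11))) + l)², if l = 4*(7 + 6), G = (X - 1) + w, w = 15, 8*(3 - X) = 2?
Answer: (104 + √271)²/4 ≈ 3627.8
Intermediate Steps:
X = 11/4 (X = 3 - ⅛*2 = 3 - ¼ = 11/4 ≈ 2.7500)
G = 67/4 (G = (11/4 - 1) + 15 = 7/4 + 15 = 67/4 ≈ 16.750)
l = 52 (l = 4*13 = 52)
(√(G + (40 - 1*(-11))) + l)² = (√(67/4 + (40 - 1*(-11))) + 52)² = (√(67/4 + (40 + 11)) + 52)² = (√(67/4 + 51) + 52)² = (√(271/4) + 52)² = (√271/2 + 52)² = (52 + √271/2)²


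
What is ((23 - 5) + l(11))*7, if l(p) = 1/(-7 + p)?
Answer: 511/4 ≈ 127.75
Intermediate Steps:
((23 - 5) + l(11))*7 = ((23 - 5) + 1/(-7 + 11))*7 = (18 + 1/4)*7 = (18 + ¼)*7 = (73/4)*7 = 511/4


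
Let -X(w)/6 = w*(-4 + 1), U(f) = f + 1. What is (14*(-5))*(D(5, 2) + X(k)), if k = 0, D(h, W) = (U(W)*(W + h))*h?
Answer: -7350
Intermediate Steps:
U(f) = 1 + f
D(h, W) = h*(1 + W)*(W + h) (D(h, W) = ((1 + W)*(W + h))*h = h*(1 + W)*(W + h))
X(w) = 18*w (X(w) = -6*w*(-4 + 1) = -6*w*(-3) = -(-18)*w = 18*w)
(14*(-5))*(D(5, 2) + X(k)) = (14*(-5))*(5*(1 + 2)*(2 + 5) + 18*0) = -70*(5*3*7 + 0) = -70*(105 + 0) = -70*105 = -7350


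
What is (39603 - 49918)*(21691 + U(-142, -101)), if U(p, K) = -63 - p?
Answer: -224557550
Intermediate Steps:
(39603 - 49918)*(21691 + U(-142, -101)) = (39603 - 49918)*(21691 + (-63 - 1*(-142))) = -10315*(21691 + (-63 + 142)) = -10315*(21691 + 79) = -10315*21770 = -224557550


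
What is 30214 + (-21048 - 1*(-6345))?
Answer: 15511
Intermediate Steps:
30214 + (-21048 - 1*(-6345)) = 30214 + (-21048 + 6345) = 30214 - 14703 = 15511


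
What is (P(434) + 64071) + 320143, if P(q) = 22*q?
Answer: 393762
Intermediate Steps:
(P(434) + 64071) + 320143 = (22*434 + 64071) + 320143 = (9548 + 64071) + 320143 = 73619 + 320143 = 393762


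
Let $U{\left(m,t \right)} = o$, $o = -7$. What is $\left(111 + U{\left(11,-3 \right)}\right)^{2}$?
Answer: $10816$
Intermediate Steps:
$U{\left(m,t \right)} = -7$
$\left(111 + U{\left(11,-3 \right)}\right)^{2} = \left(111 - 7\right)^{2} = 104^{2} = 10816$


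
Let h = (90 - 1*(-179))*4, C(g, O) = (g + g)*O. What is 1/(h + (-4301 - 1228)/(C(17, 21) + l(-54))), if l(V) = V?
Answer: 220/234877 ≈ 0.00093666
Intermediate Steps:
C(g, O) = 2*O*g (C(g, O) = (2*g)*O = 2*O*g)
h = 1076 (h = (90 + 179)*4 = 269*4 = 1076)
1/(h + (-4301 - 1228)/(C(17, 21) + l(-54))) = 1/(1076 + (-4301 - 1228)/(2*21*17 - 54)) = 1/(1076 - 5529/(714 - 54)) = 1/(1076 - 5529/660) = 1/(1076 - 5529*1/660) = 1/(1076 - 1843/220) = 1/(234877/220) = 220/234877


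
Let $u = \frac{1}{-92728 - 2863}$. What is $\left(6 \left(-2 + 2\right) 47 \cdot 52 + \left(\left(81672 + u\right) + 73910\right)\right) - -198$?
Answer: $\frac{14891165979}{95591} \approx 1.5578 \cdot 10^{5}$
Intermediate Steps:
$u = - \frac{1}{95591}$ ($u = \frac{1}{-95591} = - \frac{1}{95591} \approx -1.0461 \cdot 10^{-5}$)
$\left(6 \left(-2 + 2\right) 47 \cdot 52 + \left(\left(81672 + u\right) + 73910\right)\right) - -198 = \left(6 \left(-2 + 2\right) 47 \cdot 52 + \left(\left(81672 - \frac{1}{95591}\right) + 73910\right)\right) - -198 = \left(6 \cdot 0 \cdot 47 \cdot 52 + \left(\frac{7807108151}{95591} + 73910\right)\right) + \left(234 - 36\right) = \left(0 \cdot 47 \cdot 52 + \frac{14872238961}{95591}\right) + 198 = \left(0 \cdot 52 + \frac{14872238961}{95591}\right) + 198 = \left(0 + \frac{14872238961}{95591}\right) + 198 = \frac{14872238961}{95591} + 198 = \frac{14891165979}{95591}$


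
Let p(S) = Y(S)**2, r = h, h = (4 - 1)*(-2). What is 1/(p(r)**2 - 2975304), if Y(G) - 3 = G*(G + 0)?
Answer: -1/661863 ≈ -1.5109e-6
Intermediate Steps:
h = -6 (h = 3*(-2) = -6)
Y(G) = 3 + G**2 (Y(G) = 3 + G*(G + 0) = 3 + G*G = 3 + G**2)
r = -6
p(S) = (3 + S**2)**2
1/(p(r)**2 - 2975304) = 1/(((3 + (-6)**2)**2)**2 - 2975304) = 1/(((3 + 36)**2)**2 - 2975304) = 1/((39**2)**2 - 2975304) = 1/(1521**2 - 2975304) = 1/(2313441 - 2975304) = 1/(-661863) = -1/661863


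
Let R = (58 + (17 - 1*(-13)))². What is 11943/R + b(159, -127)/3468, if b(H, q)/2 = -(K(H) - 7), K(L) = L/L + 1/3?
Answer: 1831151/1184832 ≈ 1.5455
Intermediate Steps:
K(L) = 4/3 (K(L) = 1 + 1*(⅓) = 1 + ⅓ = 4/3)
R = 7744 (R = (58 + (17 + 13))² = (58 + 30)² = 88² = 7744)
b(H, q) = 34/3 (b(H, q) = 2*(-(4/3 - 7)) = 2*(-1*(-17/3)) = 2*(17/3) = 34/3)
11943/R + b(159, -127)/3468 = 11943/7744 + (34/3)/3468 = 11943*(1/7744) + (34/3)*(1/3468) = 11943/7744 + 1/306 = 1831151/1184832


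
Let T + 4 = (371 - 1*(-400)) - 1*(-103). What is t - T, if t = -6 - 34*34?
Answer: -2032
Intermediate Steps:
t = -1162 (t = -6 - 1156 = -1162)
T = 870 (T = -4 + ((371 - 1*(-400)) - 1*(-103)) = -4 + ((371 + 400) + 103) = -4 + (771 + 103) = -4 + 874 = 870)
t - T = -1162 - 1*870 = -1162 - 870 = -2032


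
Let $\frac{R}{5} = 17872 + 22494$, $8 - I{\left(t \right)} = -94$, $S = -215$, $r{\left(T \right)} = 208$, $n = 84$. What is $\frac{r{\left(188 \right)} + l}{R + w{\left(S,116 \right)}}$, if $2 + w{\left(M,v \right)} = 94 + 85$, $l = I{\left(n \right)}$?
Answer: $\frac{310}{202007} \approx 0.0015346$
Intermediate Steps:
$I{\left(t \right)} = 102$ ($I{\left(t \right)} = 8 - -94 = 8 + 94 = 102$)
$l = 102$
$w{\left(M,v \right)} = 177$ ($w{\left(M,v \right)} = -2 + \left(94 + 85\right) = -2 + 179 = 177$)
$R = 201830$ ($R = 5 \left(17872 + 22494\right) = 5 \cdot 40366 = 201830$)
$\frac{r{\left(188 \right)} + l}{R + w{\left(S,116 \right)}} = \frac{208 + 102}{201830 + 177} = \frac{310}{202007}$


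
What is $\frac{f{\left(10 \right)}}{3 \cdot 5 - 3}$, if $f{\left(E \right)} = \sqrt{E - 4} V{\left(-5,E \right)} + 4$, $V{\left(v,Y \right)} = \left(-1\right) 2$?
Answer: $\frac{1}{3} - \frac{\sqrt{6}}{6} \approx -0.074915$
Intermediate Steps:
$V{\left(v,Y \right)} = -2$
$f{\left(E \right)} = 4 - 2 \sqrt{-4 + E}$ ($f{\left(E \right)} = \sqrt{E - 4} \left(-2\right) + 4 = \sqrt{-4 + E} \left(-2\right) + 4 = - 2 \sqrt{-4 + E} + 4 = 4 - 2 \sqrt{-4 + E}$)
$\frac{f{\left(10 \right)}}{3 \cdot 5 - 3} = \frac{4 - 2 \sqrt{-4 + 10}}{3 \cdot 5 - 3} = \frac{4 - 2 \sqrt{6}}{15 - 3} = \frac{4 - 2 \sqrt{6}}{12} = \frac{1}{3} - \frac{\sqrt{6}}{6}$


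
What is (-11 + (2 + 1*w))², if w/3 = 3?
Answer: 0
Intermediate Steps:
w = 9 (w = 3*3 = 9)
(-11 + (2 + 1*w))² = (-11 + (2 + 1*9))² = (-11 + (2 + 9))² = (-11 + 11)² = 0² = 0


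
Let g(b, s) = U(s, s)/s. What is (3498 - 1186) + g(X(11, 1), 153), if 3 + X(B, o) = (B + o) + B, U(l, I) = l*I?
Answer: 2465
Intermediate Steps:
U(l, I) = I*l
X(B, o) = -3 + o + 2*B (X(B, o) = -3 + ((B + o) + B) = -3 + (o + 2*B) = -3 + o + 2*B)
g(b, s) = s (g(b, s) = (s*s)/s = s²/s = s)
(3498 - 1186) + g(X(11, 1), 153) = (3498 - 1186) + 153 = 2312 + 153 = 2465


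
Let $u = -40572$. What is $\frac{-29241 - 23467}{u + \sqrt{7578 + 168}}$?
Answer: $\frac{356411496}{274346573} + \frac{26354 \sqrt{7746}}{823039719} \approx 1.3019$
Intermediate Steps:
$\frac{-29241 - 23467}{u + \sqrt{7578 + 168}} = \frac{-29241 - 23467}{-40572 + \sqrt{7578 + 168}} = - \frac{52708}{-40572 + \sqrt{7746}}$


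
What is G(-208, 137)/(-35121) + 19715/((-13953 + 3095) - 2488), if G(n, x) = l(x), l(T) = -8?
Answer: -692303747/468724866 ≈ -1.4770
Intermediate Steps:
G(n, x) = -8
G(-208, 137)/(-35121) + 19715/((-13953 + 3095) - 2488) = -8/(-35121) + 19715/((-13953 + 3095) - 2488) = -8*(-1/35121) + 19715/(-10858 - 2488) = 8/35121 + 19715/(-13346) = 8/35121 + 19715*(-1/13346) = 8/35121 - 19715/13346 = -692303747/468724866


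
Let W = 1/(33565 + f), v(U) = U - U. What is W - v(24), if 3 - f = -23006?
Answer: 1/56574 ≈ 1.7676e-5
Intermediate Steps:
f = 23009 (f = 3 - 1*(-23006) = 3 + 23006 = 23009)
v(U) = 0
W = 1/56574 (W = 1/(33565 + 23009) = 1/56574 ≈ 1.7676e-5)
W - v(24) = 1/56574 - 1*0 = 1/56574 + 0 = 1/56574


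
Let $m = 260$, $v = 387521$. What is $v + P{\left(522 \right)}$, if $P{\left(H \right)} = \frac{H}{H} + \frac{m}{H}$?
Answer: $\frac{101143372}{261} \approx 3.8752 \cdot 10^{5}$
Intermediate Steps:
$P{\left(H \right)} = 1 + \frac{260}{H}$ ($P{\left(H \right)} = \frac{H}{H} + \frac{260}{H} = 1 + \frac{260}{H}$)
$v + P{\left(522 \right)} = 387521 + \frac{260 + 522}{522} = 387521 + \frac{1}{522} \cdot 782 = 387521 + \frac{391}{261} = \frac{101143372}{261}$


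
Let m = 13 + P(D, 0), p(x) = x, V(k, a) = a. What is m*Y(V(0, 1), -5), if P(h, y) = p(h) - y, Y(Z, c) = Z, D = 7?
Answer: 20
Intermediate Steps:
P(h, y) = h - y
m = 20 (m = 13 + (7 - 1*0) = 13 + (7 + 0) = 13 + 7 = 20)
m*Y(V(0, 1), -5) = 20*1 = 20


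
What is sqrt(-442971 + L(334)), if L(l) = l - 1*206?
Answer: I*sqrt(442843) ≈ 665.46*I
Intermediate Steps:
L(l) = -206 + l (L(l) = l - 206 = -206 + l)
sqrt(-442971 + L(334)) = sqrt(-442971 + (-206 + 334)) = sqrt(-442971 + 128) = sqrt(-442843) = I*sqrt(442843)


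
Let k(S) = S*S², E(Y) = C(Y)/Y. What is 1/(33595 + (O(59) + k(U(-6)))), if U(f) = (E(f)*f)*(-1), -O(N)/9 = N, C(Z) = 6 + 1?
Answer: 1/32721 ≈ 3.0561e-5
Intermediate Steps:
C(Z) = 7
E(Y) = 7/Y
O(N) = -9*N
U(f) = -7 (U(f) = ((7/f)*f)*(-1) = 7*(-1) = -7)
k(S) = S³
1/(33595 + (O(59) + k(U(-6)))) = 1/(33595 + (-9*59 + (-7)³)) = 1/(33595 + (-531 - 343)) = 1/(33595 - 874) = 1/32721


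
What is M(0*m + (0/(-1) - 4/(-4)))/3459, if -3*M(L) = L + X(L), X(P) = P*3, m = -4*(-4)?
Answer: -4/10377 ≈ -0.00038547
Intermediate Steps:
m = 16
X(P) = 3*P
M(L) = -4*L/3 (M(L) = -(L + 3*L)/3 = -4*L/3)
M(0*m + (0/(-1) - 4/(-4)))/3459 = -4*(0*16 + (0/(-1) - 4/(-4)))/3/3459 = -4*(0 + (0*(-1) - 4*(-¼)))/3*(1/3459) = -4*(0 + (0 + 1))/3*(1/3459) = -4*(0 + 1)/3*(1/3459) = -4/3*1*(1/3459) = -4/3*1/3459 = -4/10377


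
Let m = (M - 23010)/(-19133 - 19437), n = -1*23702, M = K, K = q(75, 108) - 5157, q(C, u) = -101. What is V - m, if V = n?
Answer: -457107204/19285 ≈ -23703.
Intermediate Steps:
K = -5258 (K = -101 - 5157 = -5258)
M = -5258
n = -23702
m = 14134/19285 (m = (-5258 - 23010)/(-19133 - 19437) = -28268/(-38570) = -28268*(-1/38570) = 14134/19285 ≈ 0.73290)
V = -23702
V - m = -23702 - 1*14134/19285 = -23702 - 14134/19285 = -457107204/19285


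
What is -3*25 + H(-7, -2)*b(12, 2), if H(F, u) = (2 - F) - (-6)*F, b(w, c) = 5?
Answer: -240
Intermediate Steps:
H(F, u) = 2 + 5*F (H(F, u) = (2 - F) + 6*F = 2 + 5*F)
-3*25 + H(-7, -2)*b(12, 2) = -3*25 + (2 + 5*(-7))*5 = -75 + (2 - 35)*5 = -75 - 33*5 = -75 - 165 = -240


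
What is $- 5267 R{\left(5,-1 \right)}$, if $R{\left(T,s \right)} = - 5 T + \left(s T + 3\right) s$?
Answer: $121141$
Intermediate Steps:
$R{\left(T,s \right)} = - 5 T + s \left(3 + T s\right)$ ($R{\left(T,s \right)} = - 5 T + \left(T s + 3\right) s = - 5 T + \left(3 + T s\right) s = - 5 T + s \left(3 + T s\right)$)
$- 5267 R{\left(5,-1 \right)} = - 5267 \left(\left(-5\right) 5 + 3 \left(-1\right) + 5 \left(-1\right)^{2}\right) = - 5267 \left(-25 - 3 + 5 \cdot 1\right) = - 5267 \left(-25 - 3 + 5\right) = \left(-5267\right) \left(-23\right) = 121141$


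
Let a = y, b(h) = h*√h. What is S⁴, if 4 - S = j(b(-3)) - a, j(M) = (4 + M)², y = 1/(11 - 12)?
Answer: 992272 - 2059008*I*√3 ≈ 9.9227e+5 - 3.5663e+6*I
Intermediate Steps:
b(h) = h^(3/2)
y = -1 (y = 1/(-1) = -1)
a = -1
S = 3 - (4 - 3*I*√3)² (S = 4 - ((4 + (-3)^(3/2))² - 1*(-1)) = 4 - ((4 - 3*I*√3)² + 1) = 4 - (1 + (4 - 3*I*√3)²) = 4 + (-1 - (4 - 3*I*√3)²) = 3 - (4 - 3*I*√3)² ≈ 14.0 + 41.569*I)
S⁴ = (14 + 24*I*√3)⁴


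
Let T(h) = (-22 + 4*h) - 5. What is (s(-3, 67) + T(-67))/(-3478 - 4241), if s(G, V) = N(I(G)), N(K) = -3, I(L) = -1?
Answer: 298/7719 ≈ 0.038606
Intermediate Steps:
T(h) = -27 + 4*h
s(G, V) = -3
(s(-3, 67) + T(-67))/(-3478 - 4241) = (-3 + (-27 + 4*(-67)))/(-3478 - 4241) = (-3 + (-27 - 268))/(-7719) = (-3 - 295)*(-1/7719) = -298*(-1/7719) = 298/7719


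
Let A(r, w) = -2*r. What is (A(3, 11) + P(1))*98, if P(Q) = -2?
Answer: -784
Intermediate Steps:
(A(3, 11) + P(1))*98 = (-2*3 - 2)*98 = (-6 - 2)*98 = -8*98 = -784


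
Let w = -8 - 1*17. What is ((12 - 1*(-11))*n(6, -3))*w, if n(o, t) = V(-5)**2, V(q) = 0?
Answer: 0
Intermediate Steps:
n(o, t) = 0 (n(o, t) = 0**2 = 0)
w = -25 (w = -8 - 17 = -25)
((12 - 1*(-11))*n(6, -3))*w = ((12 - 1*(-11))*0)*(-25) = ((12 + 11)*0)*(-25) = (23*0)*(-25) = 0*(-25) = 0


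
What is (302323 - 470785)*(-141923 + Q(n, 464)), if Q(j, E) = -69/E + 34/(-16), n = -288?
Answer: 5546891586537/232 ≈ 2.3909e+10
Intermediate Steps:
Q(j, E) = -17/8 - 69/E (Q(j, E) = -69/E + 34*(-1/16) = -69/E - 17/8 = -17/8 - 69/E)
(302323 - 470785)*(-141923 + Q(n, 464)) = (302323 - 470785)*(-141923 + (-17/8 - 69/464)) = -168462*(-141923 + (-17/8 - 69*1/464)) = -168462*(-141923 + (-17/8 - 69/464)) = -168462*(-141923 - 1055/464) = -168462*(-65853327/464) = 5546891586537/232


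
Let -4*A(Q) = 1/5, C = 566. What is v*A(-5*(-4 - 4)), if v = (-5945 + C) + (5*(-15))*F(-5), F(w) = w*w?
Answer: 3627/10 ≈ 362.70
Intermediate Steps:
F(w) = w²
A(Q) = -1/20 (A(Q) = -¼/5 = -¼*⅕ = -1/20)
v = -7254 (v = (-5945 + 566) + (5*(-15))*(-5)² = -5379 - 75*25 = -5379 - 1875 = -7254)
v*A(-5*(-4 - 4)) = -7254*(-1/20) = 3627/10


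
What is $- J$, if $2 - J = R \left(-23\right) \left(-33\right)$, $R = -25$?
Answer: $-18977$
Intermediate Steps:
$J = 18977$ ($J = 2 - \left(-25\right) \left(-23\right) \left(-33\right) = 2 - 575 \left(-33\right) = 2 - -18975 = 2 + 18975 = 18977$)
$- J = \left(-1\right) 18977 = -18977$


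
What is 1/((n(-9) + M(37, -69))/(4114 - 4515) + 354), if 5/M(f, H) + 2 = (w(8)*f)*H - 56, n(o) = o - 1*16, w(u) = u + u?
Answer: 16403306/5807792979 ≈ 0.0028244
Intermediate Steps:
w(u) = 2*u
n(o) = -16 + o (n(o) = o - 16 = -16 + o)
M(f, H) = 5/(-58 + 16*H*f) (M(f, H) = 5/(-2 + (((2*8)*f)*H - 56)) = 5/(-2 + ((16*f)*H - 56)) = 5/(-2 + (16*H*f - 56)) = 5/(-2 + (-56 + 16*H*f)) = 5/(-58 + 16*H*f))
1/((n(-9) + M(37, -69))/(4114 - 4515) + 354) = 1/(((-16 - 9) + 5/(2*(-29 + 8*(-69)*37)))/(4114 - 4515) + 354) = 1/((-25 + 5/(2*(-29 - 20424)))/(-401) + 354) = 1/((-25 + (5/2)/(-20453))*(-1/401) + 354) = 1/((-25 + (5/2)*(-1/20453))*(-1/401) + 354) = 1/((-25 - 5/40906)*(-1/401) + 354) = 1/(-1022655/40906*(-1/401) + 354) = 1/(1022655/16403306 + 354) = 1/(5807792979/16403306) = 16403306/5807792979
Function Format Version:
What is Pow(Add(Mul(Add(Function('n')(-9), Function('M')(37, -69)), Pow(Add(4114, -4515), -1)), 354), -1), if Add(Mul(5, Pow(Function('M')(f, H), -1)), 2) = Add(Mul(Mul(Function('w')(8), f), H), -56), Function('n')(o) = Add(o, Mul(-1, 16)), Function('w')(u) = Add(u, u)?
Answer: Rational(16403306, 5807792979) ≈ 0.0028244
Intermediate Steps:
Function('w')(u) = Mul(2, u)
Function('n')(o) = Add(-16, o) (Function('n')(o) = Add(o, -16) = Add(-16, o))
Function('M')(f, H) = Mul(5, Pow(Add(-58, Mul(16, H, f)), -1)) (Function('M')(f, H) = Mul(5, Pow(Add(-2, Add(Mul(Mul(Mul(2, 8), f), H), -56)), -1)) = Mul(5, Pow(Add(-2, Add(Mul(Mul(16, f), H), -56)), -1)) = Mul(5, Pow(Add(-2, Add(Mul(16, H, f), -56)), -1)) = Mul(5, Pow(Add(-2, Add(-56, Mul(16, H, f))), -1)) = Mul(5, Pow(Add(-58, Mul(16, H, f)), -1)))
Pow(Add(Mul(Add(Function('n')(-9), Function('M')(37, -69)), Pow(Add(4114, -4515), -1)), 354), -1) = Pow(Add(Mul(Add(Add(-16, -9), Mul(Rational(5, 2), Pow(Add(-29, Mul(8, -69, 37)), -1))), Pow(Add(4114, -4515), -1)), 354), -1) = Pow(Add(Mul(Add(-25, Mul(Rational(5, 2), Pow(Add(-29, -20424), -1))), Pow(-401, -1)), 354), -1) = Pow(Add(Mul(Add(-25, Mul(Rational(5, 2), Pow(-20453, -1))), Rational(-1, 401)), 354), -1) = Pow(Add(Mul(Add(-25, Mul(Rational(5, 2), Rational(-1, 20453))), Rational(-1, 401)), 354), -1) = Pow(Add(Mul(Add(-25, Rational(-5, 40906)), Rational(-1, 401)), 354), -1) = Pow(Add(Mul(Rational(-1022655, 40906), Rational(-1, 401)), 354), -1) = Pow(Add(Rational(1022655, 16403306), 354), -1) = Pow(Rational(5807792979, 16403306), -1) = Rational(16403306, 5807792979)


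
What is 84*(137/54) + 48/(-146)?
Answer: 139798/657 ≈ 212.78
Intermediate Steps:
84*(137/54) + 48/(-146) = 84*(137*(1/54)) + 48*(-1/146) = 84*(137/54) - 24/73 = 1918/9 - 24/73 = 139798/657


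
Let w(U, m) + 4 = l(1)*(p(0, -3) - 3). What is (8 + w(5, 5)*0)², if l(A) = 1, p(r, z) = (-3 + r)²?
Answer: 64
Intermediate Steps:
w(U, m) = 2 (w(U, m) = -4 + 1*((-3 + 0)² - 3) = -4 + 1*((-3)² - 3) = -4 + 1*(9 - 3) = -4 + 1*6 = -4 + 6 = 2)
(8 + w(5, 5)*0)² = (8 + 2*0)² = (8 + 0)² = 8² = 64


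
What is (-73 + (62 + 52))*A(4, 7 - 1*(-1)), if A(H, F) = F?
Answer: 328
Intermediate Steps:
(-73 + (62 + 52))*A(4, 7 - 1*(-1)) = (-73 + (62 + 52))*(7 - 1*(-1)) = (-73 + 114)*(7 + 1) = 41*8 = 328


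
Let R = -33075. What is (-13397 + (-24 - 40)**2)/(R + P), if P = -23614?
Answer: 9301/56689 ≈ 0.16407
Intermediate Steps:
(-13397 + (-24 - 40)**2)/(R + P) = (-13397 + (-24 - 40)**2)/(-33075 - 23614) = (-13397 + (-64)**2)/(-56689) = (-13397 + 4096)*(-1/56689) = -9301*(-1/56689) = 9301/56689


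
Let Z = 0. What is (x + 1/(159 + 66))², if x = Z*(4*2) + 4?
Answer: 811801/50625 ≈ 16.036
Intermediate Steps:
x = 4 (x = 0*(4*2) + 4 = 0*8 + 4 = 0 + 4 = 4)
(x + 1/(159 + 66))² = (4 + 1/(159 + 66))² = (4 + 1/225)² = (901/225)² = 811801/50625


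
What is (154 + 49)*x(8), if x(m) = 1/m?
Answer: 203/8 ≈ 25.375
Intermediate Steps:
(154 + 49)*x(8) = (154 + 49)/8 = 203*(1/8) = 203/8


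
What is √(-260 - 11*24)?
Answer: 2*I*√131 ≈ 22.891*I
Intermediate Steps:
√(-260 - 11*24) = √(-260 - 264) = √(-524) = 2*I*√131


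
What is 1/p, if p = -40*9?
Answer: -1/360 ≈ -0.0027778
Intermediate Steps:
p = -360
1/p = 1/(-360) = -1/360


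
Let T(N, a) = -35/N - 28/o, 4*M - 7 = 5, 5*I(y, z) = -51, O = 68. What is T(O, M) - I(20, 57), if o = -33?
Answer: 118189/11220 ≈ 10.534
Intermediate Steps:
I(y, z) = -51/5 (I(y, z) = (⅕)*(-51) = -51/5)
M = 3 (M = 7/4 + (¼)*5 = 7/4 + 5/4 = 3)
T(N, a) = 28/33 - 35/N (T(N, a) = -35/N - 28/(-33) = -35/N - 28*(-1/33) = -35/N + 28/33 = 28/33 - 35/N)
T(O, M) - I(20, 57) = (28/33 - 35/68) - 1*(-51/5) = (28/33 - 35*1/68) + 51/5 = (28/33 - 35/68) + 51/5 = 749/2244 + 51/5 = 118189/11220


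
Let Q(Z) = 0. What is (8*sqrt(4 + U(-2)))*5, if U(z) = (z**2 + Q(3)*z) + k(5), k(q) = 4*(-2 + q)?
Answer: 80*sqrt(5) ≈ 178.89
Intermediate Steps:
k(q) = -8 + 4*q
U(z) = 12 + z**2 (U(z) = (z**2 + 0*z) + (-8 + 4*5) = (z**2 + 0) + (-8 + 20) = z**2 + 12 = 12 + z**2)
(8*sqrt(4 + U(-2)))*5 = (8*sqrt(4 + (12 + (-2)**2)))*5 = (8*sqrt(4 + (12 + 4)))*5 = (8*sqrt(4 + 16))*5 = (8*sqrt(20))*5 = (8*(2*sqrt(5)))*5 = (16*sqrt(5))*5 = 80*sqrt(5)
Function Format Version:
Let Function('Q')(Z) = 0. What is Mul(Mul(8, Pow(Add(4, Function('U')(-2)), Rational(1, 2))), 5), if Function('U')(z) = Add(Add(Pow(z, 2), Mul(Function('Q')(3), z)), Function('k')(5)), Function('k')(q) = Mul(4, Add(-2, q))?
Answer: Mul(80, Pow(5, Rational(1, 2))) ≈ 178.89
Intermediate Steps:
Function('k')(q) = Add(-8, Mul(4, q))
Function('U')(z) = Add(12, Pow(z, 2)) (Function('U')(z) = Add(Add(Pow(z, 2), Mul(0, z)), Add(-8, Mul(4, 5))) = Add(Add(Pow(z, 2), 0), Add(-8, 20)) = Add(Pow(z, 2), 12) = Add(12, Pow(z, 2)))
Mul(Mul(8, Pow(Add(4, Function('U')(-2)), Rational(1, 2))), 5) = Mul(Mul(8, Pow(Add(4, Add(12, Pow(-2, 2))), Rational(1, 2))), 5) = Mul(Mul(8, Pow(Add(4, Add(12, 4)), Rational(1, 2))), 5) = Mul(Mul(8, Pow(Add(4, 16), Rational(1, 2))), 5) = Mul(Mul(8, Pow(20, Rational(1, 2))), 5) = Mul(Mul(8, Mul(2, Pow(5, Rational(1, 2)))), 5) = Mul(Mul(16, Pow(5, Rational(1, 2))), 5) = Mul(80, Pow(5, Rational(1, 2)))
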